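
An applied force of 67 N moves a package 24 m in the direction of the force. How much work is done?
W = F·d = (67)(24) = 1608 J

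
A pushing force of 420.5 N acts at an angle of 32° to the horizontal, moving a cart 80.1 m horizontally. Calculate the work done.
W = F·d·cosθ = (420.5)(80.1)cos(32°) = 28560 J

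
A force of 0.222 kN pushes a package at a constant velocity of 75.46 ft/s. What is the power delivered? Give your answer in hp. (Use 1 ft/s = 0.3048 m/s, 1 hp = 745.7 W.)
Convert to SI: F = 222.0 N, v = 23.0002 m/s
P = Fv = (222.0)(23.0002) = 5106.05 W = 6.847 hp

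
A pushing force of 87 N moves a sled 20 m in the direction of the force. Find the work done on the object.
W = F·d = (87)(20) = 1740 J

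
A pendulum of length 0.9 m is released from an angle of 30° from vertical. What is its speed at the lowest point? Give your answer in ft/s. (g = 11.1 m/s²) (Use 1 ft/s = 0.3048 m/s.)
h = L(1 − cosθ) = 0.9(1 − cos30°) = 0.120577 m
v = √(2gh) = √(2·11.1·0.120577) = 1.6361 m/s = 5.368 ft/s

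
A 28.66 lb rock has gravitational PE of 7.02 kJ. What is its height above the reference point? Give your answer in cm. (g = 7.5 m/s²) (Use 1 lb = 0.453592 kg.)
Convert to SI: m = 12.9999 kg, PE = 7020.0 J
h = PE/(mg) = 7020.0/(12.9999·7.5) = 72.0003 m = 7200 cm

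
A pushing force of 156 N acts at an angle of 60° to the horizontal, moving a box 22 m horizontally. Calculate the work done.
W = F·d·cosθ = (156)(22)cos(60°) = 1716 J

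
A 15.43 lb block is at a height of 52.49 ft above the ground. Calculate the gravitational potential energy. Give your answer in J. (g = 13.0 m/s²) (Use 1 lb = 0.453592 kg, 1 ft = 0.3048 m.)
Convert to SI: m = 6.99892 kg, h = 15.999 m
PE = mgh = (6.99892)(13.0)(15.999) = 1456 J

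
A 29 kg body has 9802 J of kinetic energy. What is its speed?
v = √(2·KE/m) = √(2·9802/29) = 26.0 m/s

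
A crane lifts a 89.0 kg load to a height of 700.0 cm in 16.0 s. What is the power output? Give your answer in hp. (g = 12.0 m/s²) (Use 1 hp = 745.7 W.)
Convert to SI: m = 89.0 kg, h = 7.0 m, t = 16.0 s
P = mgh/t = (89.0)(12.0)(7.0)/16.0 = 467.25 W = 0.6266 hp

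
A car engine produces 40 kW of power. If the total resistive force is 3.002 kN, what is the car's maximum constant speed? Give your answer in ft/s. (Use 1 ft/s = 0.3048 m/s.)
Convert to SI: F = 3002.0 N
P = Fv ⇒ v = P/F = 40000 W/3002.0 N = 13.3245 m/s = 43.72 ft/s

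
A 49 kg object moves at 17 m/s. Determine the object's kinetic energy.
KE = ½mv² = ½(49)(17)² = 7080.5 J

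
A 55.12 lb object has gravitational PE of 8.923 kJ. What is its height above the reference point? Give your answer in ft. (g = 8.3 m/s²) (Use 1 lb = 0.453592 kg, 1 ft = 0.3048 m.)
Convert to SI: m = 25.002 kg, PE = 8923.0 J
h = PE/(mg) = 8923.0/(25.002·8.3) = 42.999 m = 141.1 ft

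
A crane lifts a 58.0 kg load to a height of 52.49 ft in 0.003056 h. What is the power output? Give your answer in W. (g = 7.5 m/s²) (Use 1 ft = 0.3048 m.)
Convert to SI: m = 58.0 kg, h = 15.999 m, t = 11.0016 s
P = mgh/t = (58.0)(7.5)(15.999)/11.0016 = 632.6 W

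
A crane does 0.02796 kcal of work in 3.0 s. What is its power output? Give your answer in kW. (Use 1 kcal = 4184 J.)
Convert to SI: W = 116.985 J, t = 3.0 s
P = W/t = 116.985/3.0 = 38.9949 W = 0.03899 kW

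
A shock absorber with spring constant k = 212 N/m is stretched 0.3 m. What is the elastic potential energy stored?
PE = ½kx² = ½(212)(0.3)² = 9.54 J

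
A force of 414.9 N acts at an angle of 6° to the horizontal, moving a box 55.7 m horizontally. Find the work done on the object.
W = F·d·cosθ = (414.9)(55.7)cos(6°) = 22980 J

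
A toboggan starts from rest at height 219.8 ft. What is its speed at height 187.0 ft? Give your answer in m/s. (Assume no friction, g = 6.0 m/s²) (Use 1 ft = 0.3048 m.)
Convert to SI: h₁−h₂ = 9.99744 m
mgh₁ = mgh₂ + ½mv² ⇒ v = √(2g(h₁−h₂)) = √(2·6.0·9.99744) = 10.95 m/s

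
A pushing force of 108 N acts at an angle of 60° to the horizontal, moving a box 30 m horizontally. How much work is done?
W = F·d·cosθ = (108)(30)cos(60°) = 1620 J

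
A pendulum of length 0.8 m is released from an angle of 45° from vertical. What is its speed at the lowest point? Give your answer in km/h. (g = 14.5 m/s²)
h = L(1 − cosθ) = 0.8(1 − cos45°) = 0.234315 m
v = √(2gh) = √(2·14.5·0.234315) = 2.60675 m/s = 9.384 km/h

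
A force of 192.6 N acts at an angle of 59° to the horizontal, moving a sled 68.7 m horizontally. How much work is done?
W = F·d·cosθ = (192.6)(68.7)cos(59°) = 6815 J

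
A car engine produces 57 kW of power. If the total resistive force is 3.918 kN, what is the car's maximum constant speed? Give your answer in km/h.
Convert to SI: F = 3918.0 N
P = Fv ⇒ v = P/F = 57000 W/3918.0 N = 14.5482 m/s = 52.37 km/h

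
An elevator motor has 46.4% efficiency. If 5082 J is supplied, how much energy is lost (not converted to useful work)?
W_lost = W_in(1 − η) = 5082·(1 − 0.464) = 2724 J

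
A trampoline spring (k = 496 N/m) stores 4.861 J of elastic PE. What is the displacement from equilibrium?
x = √(2·PE/k) = √(2·4.861/496) = 0.14 m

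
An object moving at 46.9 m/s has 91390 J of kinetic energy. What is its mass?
m = 2·KE/v² = 2·91390/(46.9)² = 83.1 kg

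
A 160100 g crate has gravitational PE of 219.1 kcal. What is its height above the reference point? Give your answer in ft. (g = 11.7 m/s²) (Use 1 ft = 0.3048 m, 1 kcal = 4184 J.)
Convert to SI: m = 160.1 kg, PE = 916714 J
h = PE/(mg) = 916714/(160.1·11.7) = 489.392 m = 1606 ft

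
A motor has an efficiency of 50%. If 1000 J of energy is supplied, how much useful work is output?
W_out = η·W_in = 0.5·1000 = 500.0 J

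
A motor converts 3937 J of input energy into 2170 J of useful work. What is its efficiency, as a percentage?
η = W_out/W_in = 2170/3937 = 55.12%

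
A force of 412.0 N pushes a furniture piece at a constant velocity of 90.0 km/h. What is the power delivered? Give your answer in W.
Convert to SI: F = 412.0 N, v = 25.0 m/s
P = Fv = (412.0)(25.0) = 10300 W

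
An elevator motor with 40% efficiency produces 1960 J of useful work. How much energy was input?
W_in = W_out/η = 1960/0.4 = 4900 J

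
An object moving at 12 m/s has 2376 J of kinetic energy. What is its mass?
m = 2·KE/v² = 2·2376/(12)² = 33.0 kg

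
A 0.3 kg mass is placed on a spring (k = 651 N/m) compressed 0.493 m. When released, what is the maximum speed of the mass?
½kx² = ½mv² ⇒ v = x√(k/m) = (0.493)√(651/0.3) = 22.97 m/s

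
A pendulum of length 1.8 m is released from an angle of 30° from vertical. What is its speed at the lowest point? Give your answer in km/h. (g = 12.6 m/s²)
h = L(1 − cosθ) = 1.8(1 − cos30°) = 0.241154 m
v = √(2gh) = √(2·12.6·0.241154) = 2.46517 m/s = 8.875 km/h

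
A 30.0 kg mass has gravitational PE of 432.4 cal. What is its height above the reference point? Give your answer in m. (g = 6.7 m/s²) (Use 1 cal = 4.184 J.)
Convert to SI: m = 30.0 kg, PE = 1809.16 J
h = PE/(mg) = 1809.16/(30.0·6.7) = 9.001 m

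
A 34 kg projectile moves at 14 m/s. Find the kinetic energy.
KE = ½mv² = ½(34)(14)² = 3332.0 J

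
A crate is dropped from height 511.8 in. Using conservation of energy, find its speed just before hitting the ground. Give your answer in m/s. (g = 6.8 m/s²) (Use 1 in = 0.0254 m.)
Convert to SI: h = 12.9997 m
mgh = ½mv² ⇒ v = √(2gh) = √(2·6.8·12.9997) = 13.3 m/s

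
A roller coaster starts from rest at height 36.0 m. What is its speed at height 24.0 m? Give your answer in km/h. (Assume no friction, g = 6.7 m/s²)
mgh₁ = mgh₂ + ½mv² ⇒ v = √(2g(h₁−h₂)) = √(2·6.7·12.0) = 12.6807 m/s = 45.65 km/h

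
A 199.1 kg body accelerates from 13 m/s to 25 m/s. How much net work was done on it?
W = ΔKE = ½m(v₂² − v₁²) = ½(199.1)(25² − 13²) = 45394.8 J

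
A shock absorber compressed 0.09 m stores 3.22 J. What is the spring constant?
k = 2·PE/x² = 2·3.22/(0.09)² = 795.1 N/m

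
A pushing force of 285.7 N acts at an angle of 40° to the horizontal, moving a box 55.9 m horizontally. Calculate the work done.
W = F·d·cosθ = (285.7)(55.9)cos(40°) = 12230 J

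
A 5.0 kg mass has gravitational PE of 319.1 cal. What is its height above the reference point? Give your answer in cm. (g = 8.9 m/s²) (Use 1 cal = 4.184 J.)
Convert to SI: m = 5.0 kg, PE = 1335.11 J
h = PE/(mg) = 1335.11/(5.0·8.9) = 30.0026 m = 3000 cm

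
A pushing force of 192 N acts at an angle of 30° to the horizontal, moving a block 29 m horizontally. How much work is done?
W = F·d·cosθ = (192)(29)cos(30°) = 4822 J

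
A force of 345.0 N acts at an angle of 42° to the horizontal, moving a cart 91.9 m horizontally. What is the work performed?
W = F·d·cosθ = (345.0)(91.9)cos(42°) = 23560 J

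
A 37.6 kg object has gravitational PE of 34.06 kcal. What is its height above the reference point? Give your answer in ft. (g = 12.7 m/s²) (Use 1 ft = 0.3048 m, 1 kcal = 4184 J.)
Convert to SI: m = 37.6 kg, PE = 142507 J
h = PE/(mg) = 142507/(37.6·12.7) = 298.432 m = 979.1 ft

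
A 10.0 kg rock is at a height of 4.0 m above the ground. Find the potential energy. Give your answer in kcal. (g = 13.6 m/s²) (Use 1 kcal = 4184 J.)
PE = mgh = (10.0)(13.6)(4.0) = 544.0 J = 0.13 kcal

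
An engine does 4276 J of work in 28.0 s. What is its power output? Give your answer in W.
P = W/t = 4276.0/28.0 = 152.7 W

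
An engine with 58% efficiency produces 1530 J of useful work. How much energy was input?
W_in = W_out/η = 1530/0.58 = 2638 J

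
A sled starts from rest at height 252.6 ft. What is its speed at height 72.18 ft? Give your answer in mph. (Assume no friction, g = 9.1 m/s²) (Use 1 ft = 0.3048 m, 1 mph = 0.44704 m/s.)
Convert to SI: h₁−h₂ = 54.992 m
mgh₁ = mgh₂ + ½mv² ⇒ v = √(2g(h₁−h₂)) = √(2·9.1·54.992) = 31.6363 m/s = 70.77 mph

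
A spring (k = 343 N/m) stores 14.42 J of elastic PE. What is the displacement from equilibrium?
x = √(2·PE/k) = √(2·14.42/343) = 0.29 m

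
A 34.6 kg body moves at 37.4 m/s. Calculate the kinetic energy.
KE = ½mv² = ½(34.6)(37.4)² = 24200 J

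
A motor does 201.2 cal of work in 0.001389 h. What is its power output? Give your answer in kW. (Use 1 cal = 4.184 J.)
Convert to SI: W = 841.821 J, t = 5.0004 s
P = W/t = 841.821/5.0004 = 168.351 W = 0.1684 kW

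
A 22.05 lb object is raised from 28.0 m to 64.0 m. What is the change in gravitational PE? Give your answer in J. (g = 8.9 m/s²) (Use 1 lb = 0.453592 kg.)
Convert to SI: m = 10.0017 kg, Δh = 36.0 m
ΔPE = mgΔh = (10.0017)(8.9)(36.0) = 3205 J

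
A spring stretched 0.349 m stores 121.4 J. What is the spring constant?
k = 2·PE/x² = 2·121.4/(0.349)² = 1993 N/m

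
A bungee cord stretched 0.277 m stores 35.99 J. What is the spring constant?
k = 2·PE/x² = 2·35.99/(0.277)² = 938.1 N/m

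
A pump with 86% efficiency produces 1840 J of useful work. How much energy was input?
W_in = W_out/η = 1840/0.86 = 2140 J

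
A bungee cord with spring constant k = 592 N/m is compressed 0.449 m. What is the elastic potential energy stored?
PE = ½kx² = ½(592)(0.449)² = 59.67 J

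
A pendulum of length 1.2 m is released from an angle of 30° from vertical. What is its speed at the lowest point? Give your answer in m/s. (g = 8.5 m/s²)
h = L(1 − cosθ) = 1.2(1 − cos30°) = 0.16077 m
v = √(2gh) = √(2·8.5·0.16077) = 1.653 m/s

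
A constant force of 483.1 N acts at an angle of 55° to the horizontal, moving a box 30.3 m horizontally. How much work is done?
W = F·d·cosθ = (483.1)(30.3)cos(55°) = 8396 J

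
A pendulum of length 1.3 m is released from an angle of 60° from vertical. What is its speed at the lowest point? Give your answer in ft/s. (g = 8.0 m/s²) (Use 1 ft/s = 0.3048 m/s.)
h = L(1 − cosθ) = 1.3(1 − cos60°) = 0.65 m
v = √(2gh) = √(2·8.0·0.65) = 3.2249 m/s = 10.58 ft/s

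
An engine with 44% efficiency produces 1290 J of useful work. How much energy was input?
W_in = W_out/η = 1290/0.44 = 2932 J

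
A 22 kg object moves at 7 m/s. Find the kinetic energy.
KE = ½mv² = ½(22)(7)² = 539.0 J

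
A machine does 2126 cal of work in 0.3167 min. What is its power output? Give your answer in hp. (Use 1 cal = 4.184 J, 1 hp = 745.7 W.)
Convert to SI: W = 8895.18 J, t = 19.002 s
P = W/t = 8895.18/19.002 = 468.118 W = 0.6278 hp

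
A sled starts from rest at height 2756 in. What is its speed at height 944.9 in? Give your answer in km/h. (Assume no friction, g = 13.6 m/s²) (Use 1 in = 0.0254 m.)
Convert to SI: h₁−h₂ = 46.0019 m
mgh₁ = mgh₂ + ½mv² ⇒ v = √(2g(h₁−h₂)) = √(2·13.6·46.0019) = 35.3731 m/s = 127.3 km/h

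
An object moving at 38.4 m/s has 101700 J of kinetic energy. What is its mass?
m = 2·KE/v² = 2·101700/(38.4)² = 137.9 kg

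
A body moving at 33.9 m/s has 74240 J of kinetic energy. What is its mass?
m = 2·KE/v² = 2·74240/(33.9)² = 129.2 kg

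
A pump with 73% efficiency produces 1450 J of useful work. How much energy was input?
W_in = W_out/η = 1450/0.73 = 1986 J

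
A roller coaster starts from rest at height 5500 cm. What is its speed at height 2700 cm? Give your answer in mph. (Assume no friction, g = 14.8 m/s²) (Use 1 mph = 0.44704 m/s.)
Convert to SI: h₁−h₂ = 28.0 m
mgh₁ = mgh₂ + ½mv² ⇒ v = √(2g(h₁−h₂)) = √(2·14.8·28.0) = 28.7889 m/s = 64.4 mph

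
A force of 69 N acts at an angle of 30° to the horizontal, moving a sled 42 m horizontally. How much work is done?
W = F·d·cosθ = (69)(42)cos(30°) = 2510 J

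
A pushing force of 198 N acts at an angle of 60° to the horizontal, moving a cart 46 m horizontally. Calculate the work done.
W = F·d·cosθ = (198)(46)cos(60°) = 4554 J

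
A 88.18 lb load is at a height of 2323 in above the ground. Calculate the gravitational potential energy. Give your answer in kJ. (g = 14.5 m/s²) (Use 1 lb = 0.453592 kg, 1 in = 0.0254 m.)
Convert to SI: m = 39.9977 kg, h = 59.0042 m
PE = mgh = (39.9977)(14.5)(59.0042) = 34220.5 J = 34.22 kJ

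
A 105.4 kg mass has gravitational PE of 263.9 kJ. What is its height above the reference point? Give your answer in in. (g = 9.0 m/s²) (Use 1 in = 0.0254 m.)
Convert to SI: m = 105.4 kg, PE = 263900 J
h = PE/(mg) = 263900/(105.4·9.0) = 278.199 m = 10950 in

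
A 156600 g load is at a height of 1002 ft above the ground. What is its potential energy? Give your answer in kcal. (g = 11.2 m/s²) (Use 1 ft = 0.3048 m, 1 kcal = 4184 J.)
Convert to SI: m = 156.6 kg, h = 305.41 m
PE = mgh = (156.6)(11.2)(305.41) = 535664 J = 128.0 kcal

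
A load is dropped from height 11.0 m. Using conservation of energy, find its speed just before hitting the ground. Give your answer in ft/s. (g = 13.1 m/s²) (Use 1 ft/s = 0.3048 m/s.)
mgh = ½mv² ⇒ v = √(2gh) = √(2·13.1·11.0) = 16.9765 m/s = 55.7 ft/s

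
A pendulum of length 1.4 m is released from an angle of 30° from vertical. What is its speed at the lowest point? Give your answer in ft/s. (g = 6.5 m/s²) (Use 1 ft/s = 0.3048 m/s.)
h = L(1 − cosθ) = 1.4(1 − cos30°) = 0.187564 m
v = √(2gh) = √(2·6.5·0.187564) = 1.56152 m/s = 5.123 ft/s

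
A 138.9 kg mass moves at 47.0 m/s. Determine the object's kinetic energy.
KE = ½mv² = ½(138.9)(47.0)² = 153400 J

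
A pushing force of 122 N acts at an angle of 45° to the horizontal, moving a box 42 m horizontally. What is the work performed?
W = F·d·cosθ = (122)(42)cos(45°) = 3623 J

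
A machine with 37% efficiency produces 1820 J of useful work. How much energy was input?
W_in = W_out/η = 1820/0.37 = 4919 J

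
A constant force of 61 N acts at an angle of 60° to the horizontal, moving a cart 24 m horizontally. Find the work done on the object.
W = F·d·cosθ = (61)(24)cos(60°) = 732.0 J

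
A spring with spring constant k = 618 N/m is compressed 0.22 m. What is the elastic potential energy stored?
PE = ½kx² = ½(618)(0.22)² = 14.96 J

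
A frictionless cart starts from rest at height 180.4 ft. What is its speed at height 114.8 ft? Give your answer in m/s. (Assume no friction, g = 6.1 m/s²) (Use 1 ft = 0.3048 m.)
Convert to SI: h₁−h₂ = 19.9949 m
mgh₁ = mgh₂ + ½mv² ⇒ v = √(2g(h₁−h₂)) = √(2·6.1·19.9949) = 15.62 m/s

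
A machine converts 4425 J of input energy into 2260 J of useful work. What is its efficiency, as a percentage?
η = W_out/W_in = 2260/4425 = 51.07%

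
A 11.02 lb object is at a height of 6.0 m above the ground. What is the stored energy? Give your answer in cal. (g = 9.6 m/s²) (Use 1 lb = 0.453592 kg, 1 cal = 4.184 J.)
Convert to SI: m = 4.99858 kg, h = 6.0 m
PE = mgh = (4.99858)(9.6)(6.0) = 287.918 J = 68.81 cal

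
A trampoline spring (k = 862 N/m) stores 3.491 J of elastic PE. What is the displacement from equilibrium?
x = √(2·PE/k) = √(2·3.491/862) = 0.09 m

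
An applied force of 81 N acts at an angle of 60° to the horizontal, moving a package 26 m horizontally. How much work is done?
W = F·d·cosθ = (81)(26)cos(60°) = 1053 J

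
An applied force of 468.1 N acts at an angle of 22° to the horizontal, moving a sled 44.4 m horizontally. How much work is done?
W = F·d·cosθ = (468.1)(44.4)cos(22°) = 19270 J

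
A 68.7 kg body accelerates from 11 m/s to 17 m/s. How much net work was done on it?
W = ΔKE = ½m(v₂² − v₁²) = ½(68.7)(17² − 11²) = 5770.8 J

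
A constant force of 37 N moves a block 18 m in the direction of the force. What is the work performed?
W = F·d = (37)(18) = 666.0 J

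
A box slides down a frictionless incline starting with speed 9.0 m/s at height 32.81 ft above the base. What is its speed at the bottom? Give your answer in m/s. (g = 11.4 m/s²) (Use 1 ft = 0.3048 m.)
Convert to SI: v₀ = 9.0 m/s, h = 10.0005 m
½mv₀² + mgh = ½mv² ⇒ v = √(v₀² + 2gh) = √(9.0² + 2·11.4·10.0005) = 17.58 m/s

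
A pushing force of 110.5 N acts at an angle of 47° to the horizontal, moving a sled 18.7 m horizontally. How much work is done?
W = F·d·cosθ = (110.5)(18.7)cos(47°) = 1409 J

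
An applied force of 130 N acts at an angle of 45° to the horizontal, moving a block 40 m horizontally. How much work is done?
W = F·d·cosθ = (130)(40)cos(45°) = 3677 J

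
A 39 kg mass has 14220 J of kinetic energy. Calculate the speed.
v = √(2·KE/m) = √(2·14220/39) = 27.0 m/s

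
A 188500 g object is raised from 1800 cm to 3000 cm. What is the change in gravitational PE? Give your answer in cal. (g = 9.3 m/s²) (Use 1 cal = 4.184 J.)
Convert to SI: m = 188.5 kg, Δh = 12.0 m
ΔPE = mgΔh = (188.5)(9.3)(12.0) = 21036.6 J = 5028 cal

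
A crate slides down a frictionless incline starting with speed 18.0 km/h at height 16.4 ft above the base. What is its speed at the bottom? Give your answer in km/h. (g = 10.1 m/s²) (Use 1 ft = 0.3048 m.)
Convert to SI: v₀ = 5.0 m/s, h = 4.99872 m
½mv₀² + mgh = ½mv² ⇒ v = √(v₀² + 2gh) = √(5.0² + 2·10.1·4.99872) = 11.2238 m/s = 40.41 km/h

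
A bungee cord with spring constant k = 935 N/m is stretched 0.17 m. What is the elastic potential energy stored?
PE = ½kx² = ½(935)(0.17)² = 13.51 J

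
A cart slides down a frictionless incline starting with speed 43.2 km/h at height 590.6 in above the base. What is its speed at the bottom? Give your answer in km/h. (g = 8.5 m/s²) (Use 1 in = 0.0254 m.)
Convert to SI: v₀ = 12.0 m/s, h = 15.0012 m
½mv₀² + mgh = ½mv² ⇒ v = √(v₀² + 2gh) = √(12.0² + 2·8.5·15.0012) = 19.9755 m/s = 71.91 km/h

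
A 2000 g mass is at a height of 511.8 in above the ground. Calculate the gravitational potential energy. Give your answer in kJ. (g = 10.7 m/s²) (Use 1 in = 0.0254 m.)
Convert to SI: m = 2.0 kg, h = 12.9997 m
PE = mgh = (2.0)(10.7)(12.9997) = 278.194 J = 0.2782 kJ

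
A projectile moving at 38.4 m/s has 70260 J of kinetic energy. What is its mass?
m = 2·KE/v² = 2·70260/(38.4)² = 95.3 kg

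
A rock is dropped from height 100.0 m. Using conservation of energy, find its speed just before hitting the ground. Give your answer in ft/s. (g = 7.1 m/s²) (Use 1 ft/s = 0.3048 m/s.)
mgh = ½mv² ⇒ v = √(2gh) = √(2·7.1·100.0) = 37.6829 m/s = 123.6 ft/s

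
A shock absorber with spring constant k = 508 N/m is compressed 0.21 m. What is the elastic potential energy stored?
PE = ½kx² = ½(508)(0.21)² = 11.2 J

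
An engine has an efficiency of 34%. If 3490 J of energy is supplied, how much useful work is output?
W_out = η·W_in = 0.34·3490 = 1186.6 J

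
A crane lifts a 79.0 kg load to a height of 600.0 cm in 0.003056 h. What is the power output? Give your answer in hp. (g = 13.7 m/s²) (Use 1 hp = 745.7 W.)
Convert to SI: m = 79.0 kg, h = 6.0 m, t = 11.0016 s
P = mgh/t = (79.0)(13.7)(6.0)/11.0016 = 590.26 W = 0.7916 hp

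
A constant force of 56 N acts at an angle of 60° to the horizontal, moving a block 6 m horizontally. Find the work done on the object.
W = F·d·cosθ = (56)(6)cos(60°) = 168.0 J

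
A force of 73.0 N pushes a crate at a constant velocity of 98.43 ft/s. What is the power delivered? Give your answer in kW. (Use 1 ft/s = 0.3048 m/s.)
Convert to SI: F = 73.0 N, v = 30.0015 m/s
P = Fv = (73.0)(30.0015) = 2190.11 W = 2.19 kW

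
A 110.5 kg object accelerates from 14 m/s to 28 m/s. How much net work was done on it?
W = ΔKE = ½m(v₂² − v₁²) = ½(110.5)(28² − 14²) = 32487.0 J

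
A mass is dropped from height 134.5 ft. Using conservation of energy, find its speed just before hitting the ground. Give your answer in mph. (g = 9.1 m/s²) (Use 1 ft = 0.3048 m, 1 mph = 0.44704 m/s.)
Convert to SI: h = 40.9956 m
mgh = ½mv² ⇒ v = √(2gh) = √(2·9.1·40.9956) = 27.3152 m/s = 61.1 mph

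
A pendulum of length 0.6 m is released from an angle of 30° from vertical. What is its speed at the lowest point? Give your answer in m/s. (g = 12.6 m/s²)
h = L(1 − cosθ) = 0.6(1 − cos30°) = 0.0803848 m
v = √(2gh) = √(2·12.6·0.0803848) = 1.423 m/s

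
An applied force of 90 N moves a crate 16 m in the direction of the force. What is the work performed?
W = F·d = (90)(16) = 1440 J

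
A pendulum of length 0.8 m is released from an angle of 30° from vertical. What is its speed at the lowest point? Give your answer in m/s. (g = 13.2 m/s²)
h = L(1 − cosθ) = 0.8(1 − cos30°) = 0.10718 m
v = √(2gh) = √(2·13.2·0.10718) = 1.682 m/s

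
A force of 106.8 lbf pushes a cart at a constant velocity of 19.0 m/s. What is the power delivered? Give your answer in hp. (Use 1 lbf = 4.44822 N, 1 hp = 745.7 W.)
Convert to SI: F = 475.07 N, v = 19.0 m/s
P = Fv = (475.07)(19.0) = 9026.33 W = 12.1 hp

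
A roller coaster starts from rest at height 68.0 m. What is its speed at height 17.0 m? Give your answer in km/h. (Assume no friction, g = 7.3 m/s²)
mgh₁ = mgh₂ + ½mv² ⇒ v = √(2g(h₁−h₂)) = √(2·7.3·51.0) = 27.2874 m/s = 98.23 km/h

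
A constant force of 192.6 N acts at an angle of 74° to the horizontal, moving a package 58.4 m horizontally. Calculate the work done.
W = F·d·cosθ = (192.6)(58.4)cos(74°) = 3100 J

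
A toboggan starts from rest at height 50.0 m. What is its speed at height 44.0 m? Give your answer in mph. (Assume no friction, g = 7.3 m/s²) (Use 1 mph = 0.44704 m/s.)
mgh₁ = mgh₂ + ½mv² ⇒ v = √(2g(h₁−h₂)) = √(2·7.3·6.0) = 9.35949 m/s = 20.94 mph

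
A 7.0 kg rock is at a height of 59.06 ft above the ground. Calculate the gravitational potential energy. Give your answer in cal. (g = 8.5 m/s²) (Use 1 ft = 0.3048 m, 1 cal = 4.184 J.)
Convert to SI: m = 7.0 kg, h = 18.0015 m
PE = mgh = (7.0)(8.5)(18.0015) = 1071.09 J = 256.0 cal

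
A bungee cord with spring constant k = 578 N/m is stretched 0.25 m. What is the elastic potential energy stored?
PE = ½kx² = ½(578)(0.25)² = 18.06 J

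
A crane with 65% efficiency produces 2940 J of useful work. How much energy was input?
W_in = W_out/η = 2940/0.65 = 4523 J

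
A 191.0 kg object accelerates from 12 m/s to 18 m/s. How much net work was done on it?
W = ΔKE = ½m(v₂² − v₁²) = ½(191.0)(18² − 12²) = 17190.0 J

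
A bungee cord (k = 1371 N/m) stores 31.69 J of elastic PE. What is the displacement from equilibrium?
x = √(2·PE/k) = √(2·31.69/1371) = 0.215 m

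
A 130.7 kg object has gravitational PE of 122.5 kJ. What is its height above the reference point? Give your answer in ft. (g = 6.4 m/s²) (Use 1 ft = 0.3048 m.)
Convert to SI: m = 130.7 kg, PE = 122500 J
h = PE/(mg) = 122500/(130.7·6.4) = 146.447 m = 480.5 ft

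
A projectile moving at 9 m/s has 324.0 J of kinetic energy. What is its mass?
m = 2·KE/v² = 2·324.0/(9)² = 8.0 kg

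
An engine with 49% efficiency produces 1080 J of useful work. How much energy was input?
W_in = W_out/η = 1080/0.49 = 2204 J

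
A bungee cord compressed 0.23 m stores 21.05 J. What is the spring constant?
k = 2·PE/x² = 2·21.05/(0.23)² = 795.8 N/m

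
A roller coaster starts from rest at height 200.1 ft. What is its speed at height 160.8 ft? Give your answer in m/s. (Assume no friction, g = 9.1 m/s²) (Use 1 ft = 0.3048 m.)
Convert to SI: h₁−h₂ = 11.9786 m
mgh₁ = mgh₂ + ½mv² ⇒ v = √(2g(h₁−h₂)) = √(2·9.1·11.9786) = 14.77 m/s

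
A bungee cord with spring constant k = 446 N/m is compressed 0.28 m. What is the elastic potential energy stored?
PE = ½kx² = ½(446)(0.28)² = 17.48 J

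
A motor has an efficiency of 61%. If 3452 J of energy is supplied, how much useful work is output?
W_out = η·W_in = 0.61·3452 = 2105.72 J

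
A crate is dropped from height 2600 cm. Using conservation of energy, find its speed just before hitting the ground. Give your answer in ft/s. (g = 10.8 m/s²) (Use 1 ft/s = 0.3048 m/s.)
Convert to SI: h = 26.0 m
mgh = ½mv² ⇒ v = √(2gh) = √(2·10.8·26.0) = 23.6981 m/s = 77.75 ft/s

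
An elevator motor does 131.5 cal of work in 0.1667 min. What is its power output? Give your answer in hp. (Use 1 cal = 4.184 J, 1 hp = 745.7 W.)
Convert to SI: W = 550.196 J, t = 10.002 s
P = W/t = 550.196/10.002 = 55.0086 W = 0.07377 hp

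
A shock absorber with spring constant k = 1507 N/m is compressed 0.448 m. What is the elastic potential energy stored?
PE = ½kx² = ½(1507)(0.448)² = 151.2 J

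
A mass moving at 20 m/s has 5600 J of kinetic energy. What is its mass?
m = 2·KE/v² = 2·5600/(20)² = 28.0 kg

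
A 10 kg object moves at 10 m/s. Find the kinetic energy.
KE = ½mv² = ½(10)(10)² = 500.0 J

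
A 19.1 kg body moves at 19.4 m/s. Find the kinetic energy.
KE = ½mv² = ½(19.1)(19.4)² = 3594 J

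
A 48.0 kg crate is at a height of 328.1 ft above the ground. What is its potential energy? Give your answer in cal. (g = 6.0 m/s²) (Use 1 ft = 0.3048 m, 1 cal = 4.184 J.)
Convert to SI: m = 48.0 kg, h = 100.005 m
PE = mgh = (48.0)(6.0)(100.005) = 28801.4 J = 6884 cal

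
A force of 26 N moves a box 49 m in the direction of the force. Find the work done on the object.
W = F·d = (26)(49) = 1274 J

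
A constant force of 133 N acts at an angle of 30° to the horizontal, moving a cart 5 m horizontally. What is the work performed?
W = F·d·cosθ = (133)(5)cos(30°) = 575.9 J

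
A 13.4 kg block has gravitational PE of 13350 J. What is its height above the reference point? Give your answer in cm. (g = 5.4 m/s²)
h = PE/(mg) = 13350.0/(13.4·5.4) = 184.494 m = 18450 cm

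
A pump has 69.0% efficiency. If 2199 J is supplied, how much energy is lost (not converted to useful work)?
W_lost = W_in(1 − η) = 2199·(1 − 0.69) = 681.7 J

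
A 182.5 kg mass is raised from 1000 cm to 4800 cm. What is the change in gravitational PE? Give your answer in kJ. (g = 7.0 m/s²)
Convert to SI: m = 182.5 kg, Δh = 38.0 m
ΔPE = mgΔh = (182.5)(7.0)(38.0) = 48545.0 J = 48.55 kJ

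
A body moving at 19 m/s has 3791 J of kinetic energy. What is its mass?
m = 2·KE/v² = 2·3791/(19)² = 21.0 kg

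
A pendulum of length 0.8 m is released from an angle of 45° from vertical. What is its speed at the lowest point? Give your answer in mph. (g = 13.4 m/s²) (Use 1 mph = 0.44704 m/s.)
h = L(1 − cosθ) = 0.8(1 − cos45°) = 0.234315 m
v = √(2gh) = √(2·13.4·0.234315) = 2.50592 m/s = 5.606 mph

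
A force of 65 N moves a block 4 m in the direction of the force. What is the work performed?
W = F·d = (65)(4) = 260.0 J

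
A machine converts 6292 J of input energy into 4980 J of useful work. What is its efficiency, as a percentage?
η = W_out/W_in = 4980/6292 = 79.15%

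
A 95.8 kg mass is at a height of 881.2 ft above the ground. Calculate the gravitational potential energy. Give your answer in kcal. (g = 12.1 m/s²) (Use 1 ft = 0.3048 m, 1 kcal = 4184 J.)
Convert to SI: m = 95.8 kg, h = 268.59 m
PE = mgh = (95.8)(12.1)(268.59) = 311344 J = 74.41 kcal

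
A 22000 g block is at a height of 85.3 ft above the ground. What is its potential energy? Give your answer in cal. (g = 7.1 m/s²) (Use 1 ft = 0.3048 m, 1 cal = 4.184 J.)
Convert to SI: m = 22.0 kg, h = 25.9994 m
PE = mgh = (22.0)(7.1)(25.9994) = 4061.11 J = 970.6 cal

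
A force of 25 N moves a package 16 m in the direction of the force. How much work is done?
W = F·d = (25)(16) = 400.0 J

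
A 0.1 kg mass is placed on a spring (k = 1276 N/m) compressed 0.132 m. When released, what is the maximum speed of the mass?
½kx² = ½mv² ⇒ v = x√(k/m) = (0.132)√(1276/0.1) = 14.91 m/s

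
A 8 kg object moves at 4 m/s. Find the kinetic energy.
KE = ½mv² = ½(8)(4)² = 64.0 J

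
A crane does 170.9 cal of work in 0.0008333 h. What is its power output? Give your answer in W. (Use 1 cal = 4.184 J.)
Convert to SI: W = 715.046 J, t = 2.99988 s
P = W/t = 715.046/2.99988 = 238.4 W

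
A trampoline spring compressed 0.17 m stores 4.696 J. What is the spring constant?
k = 2·PE/x² = 2·4.696/(0.17)² = 325.0 N/m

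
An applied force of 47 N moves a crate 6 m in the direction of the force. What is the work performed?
W = F·d = (47)(6) = 282.0 J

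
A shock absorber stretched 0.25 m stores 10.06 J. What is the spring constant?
k = 2·PE/x² = 2·10.06/(0.25)² = 321.9 N/m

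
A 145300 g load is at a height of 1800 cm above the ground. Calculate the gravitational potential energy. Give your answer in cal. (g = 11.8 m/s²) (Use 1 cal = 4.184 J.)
Convert to SI: m = 145.3 kg, h = 18.0 m
PE = mgh = (145.3)(11.8)(18.0) = 30861.7 J = 7376 cal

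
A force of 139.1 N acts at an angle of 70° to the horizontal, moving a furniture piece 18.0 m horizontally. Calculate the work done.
W = F·d·cosθ = (139.1)(18.0)cos(70°) = 856.4 J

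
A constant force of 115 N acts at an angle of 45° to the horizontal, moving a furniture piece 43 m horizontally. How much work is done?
W = F·d·cosθ = (115)(43)cos(45°) = 3497 J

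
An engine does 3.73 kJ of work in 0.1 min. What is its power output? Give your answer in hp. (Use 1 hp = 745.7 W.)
Convert to SI: W = 3730.0 J, t = 6.0 s
P = W/t = 3730.0/6.0 = 621.667 W = 0.8337 hp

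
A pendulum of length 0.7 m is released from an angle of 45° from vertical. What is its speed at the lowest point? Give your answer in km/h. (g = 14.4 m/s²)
h = L(1 − cosθ) = 0.7(1 − cos45°) = 0.205025 m
v = √(2gh) = √(2·14.4·0.205025) = 2.42996 m/s = 8.748 km/h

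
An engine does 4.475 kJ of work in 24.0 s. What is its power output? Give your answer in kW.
Convert to SI: W = 4475.0 J, t = 24.0 s
P = W/t = 4475.0/24.0 = 186.458 W = 0.1865 kW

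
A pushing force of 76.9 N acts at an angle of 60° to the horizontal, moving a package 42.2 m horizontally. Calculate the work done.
W = F·d·cosθ = (76.9)(42.2)cos(60°) = 1623 J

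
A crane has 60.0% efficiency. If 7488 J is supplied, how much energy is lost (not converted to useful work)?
W_lost = W_in(1 − η) = 7488·(1 − 0.6) = 2995 J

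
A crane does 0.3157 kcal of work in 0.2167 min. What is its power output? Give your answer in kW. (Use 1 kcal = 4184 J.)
Convert to SI: W = 1320.89 J, t = 13.002 s
P = W/t = 1320.89/13.002 = 101.591 W = 0.1016 kW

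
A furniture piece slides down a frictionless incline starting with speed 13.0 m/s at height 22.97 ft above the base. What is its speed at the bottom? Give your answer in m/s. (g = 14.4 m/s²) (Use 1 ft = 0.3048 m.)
Convert to SI: v₀ = 13.0 m/s, h = 7.00126 m
½mv₀² + mgh = ½mv² ⇒ v = √(v₀² + 2gh) = √(13.0² + 2·14.4·7.00126) = 19.25 m/s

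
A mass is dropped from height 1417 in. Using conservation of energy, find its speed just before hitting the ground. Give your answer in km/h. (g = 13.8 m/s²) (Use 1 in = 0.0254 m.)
Convert to SI: h = 35.9918 m
mgh = ½mv² ⇒ v = √(2gh) = √(2·13.8·35.9918) = 31.5178 m/s = 113.5 km/h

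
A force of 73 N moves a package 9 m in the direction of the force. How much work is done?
W = F·d = (73)(9) = 657.0 J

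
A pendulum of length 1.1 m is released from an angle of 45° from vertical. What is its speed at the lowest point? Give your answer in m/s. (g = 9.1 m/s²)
h = L(1 − cosθ) = 1.1(1 − cos45°) = 0.322183 m
v = √(2gh) = √(2·9.1·0.322183) = 2.422 m/s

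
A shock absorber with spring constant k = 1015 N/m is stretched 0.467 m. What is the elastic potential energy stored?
PE = ½kx² = ½(1015)(0.467)² = 110.7 J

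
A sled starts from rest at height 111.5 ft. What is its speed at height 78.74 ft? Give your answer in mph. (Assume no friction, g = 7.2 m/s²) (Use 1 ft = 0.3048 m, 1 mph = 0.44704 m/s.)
Convert to SI: h₁−h₂ = 9.98525 m
mgh₁ = mgh₂ + ½mv² ⇒ v = √(2g(h₁−h₂)) = √(2·7.2·9.98525) = 11.9911 m/s = 26.82 mph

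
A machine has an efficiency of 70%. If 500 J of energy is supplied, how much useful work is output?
W_out = η·W_in = 0.7·500 = 350.0 J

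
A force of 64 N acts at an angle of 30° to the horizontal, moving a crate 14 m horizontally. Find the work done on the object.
W = F·d·cosθ = (64)(14)cos(30°) = 776.0 J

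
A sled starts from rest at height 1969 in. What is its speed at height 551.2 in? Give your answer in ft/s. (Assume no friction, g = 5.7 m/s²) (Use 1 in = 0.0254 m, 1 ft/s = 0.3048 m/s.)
Convert to SI: h₁−h₂ = 36.0121 m
mgh₁ = mgh₂ + ½mv² ⇒ v = √(2g(h₁−h₂)) = √(2·5.7·36.0121) = 20.2617 m/s = 66.48 ft/s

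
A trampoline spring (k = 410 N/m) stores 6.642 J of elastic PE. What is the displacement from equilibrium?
x = √(2·PE/k) = √(2·6.642/410) = 0.18 m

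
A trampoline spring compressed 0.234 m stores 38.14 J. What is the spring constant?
k = 2·PE/x² = 2·38.14/(0.234)² = 1393 N/m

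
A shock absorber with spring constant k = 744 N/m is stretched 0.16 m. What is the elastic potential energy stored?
PE = ½kx² = ½(744)(0.16)² = 9.523 J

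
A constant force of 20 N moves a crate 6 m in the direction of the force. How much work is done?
W = F·d = (20)(6) = 120.0 J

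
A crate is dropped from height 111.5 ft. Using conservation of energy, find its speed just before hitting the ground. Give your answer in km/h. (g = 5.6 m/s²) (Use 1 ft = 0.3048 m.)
Convert to SI: h = 33.9852 m
mgh = ½mv² ⇒ v = √(2gh) = √(2·5.6·33.9852) = 19.5098 m/s = 70.24 km/h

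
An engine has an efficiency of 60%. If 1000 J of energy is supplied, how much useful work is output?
W_out = η·W_in = 0.6·1000 = 600.0 J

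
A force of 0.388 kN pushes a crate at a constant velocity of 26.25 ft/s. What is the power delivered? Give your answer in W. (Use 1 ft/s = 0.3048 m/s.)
Convert to SI: F = 388.0 N, v = 8.001 m/s
P = Fv = (388.0)(8.001) = 3104 W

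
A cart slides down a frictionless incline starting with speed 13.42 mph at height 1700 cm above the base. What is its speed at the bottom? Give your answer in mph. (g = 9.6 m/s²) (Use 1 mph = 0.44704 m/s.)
Convert to SI: v₀ = 5.99928 m/s, h = 17.0 m
½mv₀² + mgh = ½mv² ⇒ v = √(v₀² + 2gh) = √(5.99928² + 2·9.6·17.0) = 19.0366 m/s = 42.58 mph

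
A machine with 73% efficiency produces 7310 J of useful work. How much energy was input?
W_in = W_out/η = 7310/0.73 = 10010 J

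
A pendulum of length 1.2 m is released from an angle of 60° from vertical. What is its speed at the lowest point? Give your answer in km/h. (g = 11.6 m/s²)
h = L(1 − cosθ) = 1.2(1 − cos60°) = 0.6 m
v = √(2gh) = √(2·11.6·0.6) = 3.73095 m/s = 13.43 km/h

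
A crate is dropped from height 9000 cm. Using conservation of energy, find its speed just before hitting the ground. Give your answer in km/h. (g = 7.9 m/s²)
Convert to SI: h = 90.0 m
mgh = ½mv² ⇒ v = √(2gh) = √(2·7.9·90.0) = 37.7094 m/s = 135.8 km/h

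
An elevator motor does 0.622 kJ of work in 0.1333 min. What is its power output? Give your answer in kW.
Convert to SI: W = 622.0 J, t = 7.998 s
P = W/t = 622.0/7.998 = 77.7694 W = 0.07777 kW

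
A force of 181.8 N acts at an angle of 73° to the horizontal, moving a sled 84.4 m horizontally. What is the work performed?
W = F·d·cosθ = (181.8)(84.4)cos(73°) = 4486 J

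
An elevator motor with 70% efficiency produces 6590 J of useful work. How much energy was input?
W_in = W_out/η = 6590/0.7 = 9414 J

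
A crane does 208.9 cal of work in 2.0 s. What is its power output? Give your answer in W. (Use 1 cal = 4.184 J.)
Convert to SI: W = 874.038 J, t = 2.0 s
P = W/t = 874.038/2.0 = 437.0 W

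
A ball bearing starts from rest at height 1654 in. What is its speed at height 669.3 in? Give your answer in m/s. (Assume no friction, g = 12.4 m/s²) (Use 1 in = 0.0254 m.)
Convert to SI: h₁−h₂ = 25.0114 m
mgh₁ = mgh₂ + ½mv² ⇒ v = √(2g(h₁−h₂)) = √(2·12.4·25.0114) = 24.91 m/s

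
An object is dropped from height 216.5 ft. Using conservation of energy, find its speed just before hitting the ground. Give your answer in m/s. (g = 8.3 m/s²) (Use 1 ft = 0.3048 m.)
Convert to SI: h = 65.9892 m
mgh = ½mv² ⇒ v = √(2gh) = √(2·8.3·65.9892) = 33.1 m/s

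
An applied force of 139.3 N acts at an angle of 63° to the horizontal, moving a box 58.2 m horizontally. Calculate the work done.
W = F·d·cosθ = (139.3)(58.2)cos(63°) = 3681 J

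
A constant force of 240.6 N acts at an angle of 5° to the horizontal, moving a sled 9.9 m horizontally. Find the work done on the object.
W = F·d·cosθ = (240.6)(9.9)cos(5°) = 2373 J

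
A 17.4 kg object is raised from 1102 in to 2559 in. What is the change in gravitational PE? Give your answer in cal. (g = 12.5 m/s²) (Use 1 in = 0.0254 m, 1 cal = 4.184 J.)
Convert to SI: m = 17.4 kg, Δh = 37.0078 m
ΔPE = mgΔh = (17.4)(12.5)(37.0078) = 8049.2 J = 1924 cal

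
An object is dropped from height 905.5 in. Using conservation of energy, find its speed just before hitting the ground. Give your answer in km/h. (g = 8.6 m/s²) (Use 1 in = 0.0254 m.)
Convert to SI: h = 22.9997 m
mgh = ½mv² ⇒ v = √(2gh) = √(2·8.6·22.9997) = 19.8896 m/s = 71.6 km/h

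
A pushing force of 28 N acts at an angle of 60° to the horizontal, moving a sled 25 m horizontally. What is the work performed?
W = F·d·cosθ = (28)(25)cos(60°) = 350.0 J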